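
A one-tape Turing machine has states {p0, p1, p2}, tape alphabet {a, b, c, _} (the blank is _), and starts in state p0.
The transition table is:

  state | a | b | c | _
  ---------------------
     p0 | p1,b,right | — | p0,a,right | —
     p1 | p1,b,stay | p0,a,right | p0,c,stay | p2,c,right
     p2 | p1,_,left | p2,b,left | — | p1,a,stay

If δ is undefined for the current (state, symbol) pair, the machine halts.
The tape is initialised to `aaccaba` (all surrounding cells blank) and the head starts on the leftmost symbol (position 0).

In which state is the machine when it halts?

p0 | [a]accaba___   read a → write b, move right, go to p1
p1 | b[a]ccaba___   read a → write b, move stay, go to p1
p1 | b[b]ccaba___   read b → write a, move right, go to p0
p0 | ba[c]caba___   read c → write a, move right, go to p0
p0 | baa[c]aba___   read c → write a, move right, go to p0
p0 | baaa[a]ba___   read a → write b, move right, go to p1
p1 | baaab[b]a___   read b → write a, move right, go to p0
p0 | baaaba[a]___   read a → write b, move right, go to p1
p1 | baaabab[_]__   read _ → write c, move right, go to p2
p2 | baaababc[_]_   read _ → write a, move stay, go to p1
p1 | baaababc[a]_   read a → write b, move stay, go to p1
p1 | baaababc[b]_   read b → write a, move right, go to p0
p0 | baaababca[_]
No transition is defined for (p0, _); M halts in state p0.

p0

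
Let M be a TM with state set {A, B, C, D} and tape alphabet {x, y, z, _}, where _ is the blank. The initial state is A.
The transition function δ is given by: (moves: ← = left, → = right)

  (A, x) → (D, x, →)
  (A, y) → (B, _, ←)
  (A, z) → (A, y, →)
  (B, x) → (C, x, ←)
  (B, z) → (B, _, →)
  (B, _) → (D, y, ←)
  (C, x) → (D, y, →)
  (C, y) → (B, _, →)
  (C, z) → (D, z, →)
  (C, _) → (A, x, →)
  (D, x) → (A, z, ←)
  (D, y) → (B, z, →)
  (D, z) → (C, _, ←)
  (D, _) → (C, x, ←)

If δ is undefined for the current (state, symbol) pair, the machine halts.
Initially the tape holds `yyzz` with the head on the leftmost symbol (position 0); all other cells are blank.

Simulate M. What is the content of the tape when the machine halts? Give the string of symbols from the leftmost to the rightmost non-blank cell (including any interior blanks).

xxxzyzz

state=A head=0 tape=___[y]yzz   (A,y)→(B,_,←)
state=B head=-1 tape=__[_]_yzz   (B,_)→(D,y,←)
state=D head=-2 tape=_[_]y_yzz   (D,_)→(C,x,←)
state=C head=-3 tape=[_]xy_yzz   (C,_)→(A,x,→)
state=A head=-2 tape=x[x]y_yzz   (A,x)→(D,x,→)
state=D head=-1 tape=xx[y]_yzz   (D,y)→(B,z,→)
state=B head=0 tape=xxz[_]yzz   (B,_)→(D,y,←)
state=D head=-1 tape=xx[z]yyzz   (D,z)→(C,_,←)
state=C head=-2 tape=x[x]_yyzz   (C,x)→(D,y,→)
state=D head=-1 tape=xy[_]yyzz   (D,_)→(C,x,←)
state=C head=-2 tape=x[y]xyyzz   (C,y)→(B,_,→)
state=B head=-1 tape=x_[x]yyzz   (B,x)→(C,x,←)
state=C head=-2 tape=x[_]xyyzz   (C,_)→(A,x,→)
state=A head=-1 tape=xx[x]yyzz   (A,x)→(D,x,→)
state=D head=0 tape=xxx[y]yzz   (D,y)→(B,z,→)
state=B head=1 tape=xxxz[y]zz
The non-blank tape span at halt is xxxzyzz.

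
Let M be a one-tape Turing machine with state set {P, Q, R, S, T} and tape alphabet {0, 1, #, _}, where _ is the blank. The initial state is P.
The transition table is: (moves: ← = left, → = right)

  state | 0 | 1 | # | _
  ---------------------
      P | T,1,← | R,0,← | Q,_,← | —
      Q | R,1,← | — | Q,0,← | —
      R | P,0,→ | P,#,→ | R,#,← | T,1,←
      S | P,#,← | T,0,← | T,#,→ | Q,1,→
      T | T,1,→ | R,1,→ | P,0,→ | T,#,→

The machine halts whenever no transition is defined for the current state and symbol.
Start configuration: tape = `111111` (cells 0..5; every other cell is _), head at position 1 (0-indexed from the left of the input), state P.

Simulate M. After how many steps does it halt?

15

P | 1[1]1111   read 1 → write 0, move ←, go to R
R | [1]01111   read 1 → write #, move →, go to P
P | #[0]1111   read 0 → write 1, move ←, go to T
T | [#]11111   read # → write 0, move →, go to P
P | 0[1]1111   read 1 → write 0, move ←, go to R
R | [0]01111   read 0 → write 0, move →, go to P
P | 0[0]1111   read 0 → write 1, move ←, go to T
T | [0]11111   read 0 → write 1, move →, go to T
T | 1[1]1111   read 1 → write 1, move →, go to R
R | 11[1]111   read 1 → write #, move →, go to P
P | 11#[1]11   read 1 → write 0, move ←, go to R
R | 11[#]011   read # → write #, move ←, go to R
R | 1[1]#011   read 1 → write #, move →, go to P
P | 1#[#]011   read # → write _, move ←, go to Q
Q | 1[#]_011   read # → write 0, move ←, go to Q
Q | [1]0_011
M halts after 15 transitions.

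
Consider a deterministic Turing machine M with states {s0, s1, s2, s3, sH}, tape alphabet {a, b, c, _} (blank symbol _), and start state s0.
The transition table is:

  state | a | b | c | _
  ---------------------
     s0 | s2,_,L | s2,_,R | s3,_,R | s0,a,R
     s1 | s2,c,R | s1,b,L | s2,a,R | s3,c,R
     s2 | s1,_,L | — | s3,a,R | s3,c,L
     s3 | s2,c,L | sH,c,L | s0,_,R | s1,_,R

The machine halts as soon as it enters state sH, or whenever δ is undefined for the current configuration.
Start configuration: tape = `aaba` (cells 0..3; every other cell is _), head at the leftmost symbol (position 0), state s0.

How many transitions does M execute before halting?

state=s0 head=0 tape=___[a]aba   (s0,a)→(s2,_,L)
state=s2 head=-1 tape=__[_]_aba   (s2,_)→(s3,c,L)
state=s3 head=-2 tape=_[_]c_aba   (s3,_)→(s1,_,R)
state=s1 head=-1 tape=__[c]_aba   (s1,c)→(s2,a,R)
state=s2 head=0 tape=__a[_]aba   (s2,_)→(s3,c,L)
state=s3 head=-1 tape=__[a]caba   (s3,a)→(s2,c,L)
state=s2 head=-2 tape=_[_]ccaba   (s2,_)→(s3,c,L)
state=s3 head=-3 tape=[_]cccaba   (s3,_)→(s1,_,R)
state=s1 head=-2 tape=_[c]ccaba   (s1,c)→(s2,a,R)
state=s2 head=-1 tape=_a[c]caba   (s2,c)→(s3,a,R)
state=s3 head=0 tape=_aa[c]aba   (s3,c)→(s0,_,R)
state=s0 head=1 tape=_aa_[a]ba   (s0,a)→(s2,_,L)
state=s2 head=0 tape=_aa[_]_ba   (s2,_)→(s3,c,L)
state=s3 head=-1 tape=_a[a]c_ba   (s3,a)→(s2,c,L)
state=s2 head=-2 tape=_[a]cc_ba   (s2,a)→(s1,_,L)
state=s1 head=-3 tape=[_]_cc_ba   (s1,_)→(s3,c,R)
state=s3 head=-2 tape=c[_]cc_ba   (s3,_)→(s1,_,R)
state=s1 head=-1 tape=c_[c]c_ba   (s1,c)→(s2,a,R)
state=s2 head=0 tape=c_a[c]_ba   (s2,c)→(s3,a,R)
state=s3 head=1 tape=c_aa[_]ba   (s3,_)→(s1,_,R)
state=s1 head=2 tape=c_aa_[b]a   (s1,b)→(s1,b,L)
state=s1 head=1 tape=c_aa[_]ba   (s1,_)→(s3,c,R)
state=s3 head=2 tape=c_aac[b]a   (s3,b)→(sH,c,L)
state=sH head=1 tape=c_aa[c]ca
M halts after 23 transitions.

23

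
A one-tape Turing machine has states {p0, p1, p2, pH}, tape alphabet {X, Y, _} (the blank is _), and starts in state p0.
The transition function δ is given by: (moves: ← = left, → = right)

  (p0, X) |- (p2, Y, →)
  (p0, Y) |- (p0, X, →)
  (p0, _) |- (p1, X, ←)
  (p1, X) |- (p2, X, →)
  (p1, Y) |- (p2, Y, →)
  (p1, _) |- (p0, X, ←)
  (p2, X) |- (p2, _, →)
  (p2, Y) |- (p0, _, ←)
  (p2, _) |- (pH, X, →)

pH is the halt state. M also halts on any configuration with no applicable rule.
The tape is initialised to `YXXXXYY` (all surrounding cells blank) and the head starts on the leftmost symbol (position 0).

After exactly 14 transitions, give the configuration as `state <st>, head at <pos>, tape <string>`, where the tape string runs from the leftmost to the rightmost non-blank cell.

p0 | [Y]XXXXYY   read Y → write X, move →, go to p0
p0 | X[X]XXXYY   read X → write Y, move →, go to p2
p2 | XY[X]XXYY   read X → write _, move →, go to p2
p2 | XY_[X]XYY   read X → write _, move →, go to p2
p2 | XY__[X]YY   read X → write _, move →, go to p2
p2 | XY___[Y]Y   read Y → write _, move ←, go to p0
p0 | XY__[_]_Y   read _ → write X, move ←, go to p1
p1 | XY_[_]X_Y   read _ → write X, move ←, go to p0
p0 | XY[_]XX_Y   read _ → write X, move ←, go to p1
p1 | X[Y]XXX_Y   read Y → write Y, move →, go to p2
p2 | XY[X]XX_Y   read X → write _, move →, go to p2
p2 | XY_[X]X_Y   read X → write _, move →, go to p2
p2 | XY__[X]_Y   read X → write _, move →, go to p2
p2 | XY___[_]Y   read _ → write X, move →, go to pH
pH | XY___X[Y]
After 14 steps: state pH, head at 6, tape XY___XY.

state pH, head at 6, tape XY___XY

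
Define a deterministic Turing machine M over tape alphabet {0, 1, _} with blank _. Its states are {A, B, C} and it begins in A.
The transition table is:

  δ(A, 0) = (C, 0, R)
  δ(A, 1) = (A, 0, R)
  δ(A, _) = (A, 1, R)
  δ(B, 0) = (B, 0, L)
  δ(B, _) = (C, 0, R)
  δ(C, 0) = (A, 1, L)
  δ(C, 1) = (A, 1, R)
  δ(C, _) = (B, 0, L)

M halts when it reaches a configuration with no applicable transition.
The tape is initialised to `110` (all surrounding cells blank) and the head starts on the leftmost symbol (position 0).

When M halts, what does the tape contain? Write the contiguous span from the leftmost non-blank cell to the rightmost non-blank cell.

state=A head=0 tape=_[1]10__   (A,1)→(A,0,R)
state=A head=1 tape=_0[1]0__   (A,1)→(A,0,R)
state=A head=2 tape=_00[0]__   (A,0)→(C,0,R)
state=C head=3 tape=_000[_]_   (C,_)→(B,0,L)
state=B head=2 tape=_00[0]0_   (B,0)→(B,0,L)
state=B head=1 tape=_0[0]00_   (B,0)→(B,0,L)
state=B head=0 tape=_[0]000_   (B,0)→(B,0,L)
state=B head=-1 tape=[_]0000_   (B,_)→(C,0,R)
state=C head=0 tape=0[0]000_   (C,0)→(A,1,L)
state=A head=-1 tape=[0]1000_   (A,0)→(C,0,R)
state=C head=0 tape=0[1]000_   (C,1)→(A,1,R)
state=A head=1 tape=01[0]00_   (A,0)→(C,0,R)
state=C head=2 tape=010[0]0_   (C,0)→(A,1,L)
state=A head=1 tape=01[0]10_   (A,0)→(C,0,R)
state=C head=2 tape=010[1]0_   (C,1)→(A,1,R)
state=A head=3 tape=0101[0]_   (A,0)→(C,0,R)
state=C head=4 tape=01010[_]   (C,_)→(B,0,L)
state=B head=3 tape=0101[0]0   (B,0)→(B,0,L)
state=B head=2 tape=010[1]00
The non-blank tape span at halt is 010100.

010100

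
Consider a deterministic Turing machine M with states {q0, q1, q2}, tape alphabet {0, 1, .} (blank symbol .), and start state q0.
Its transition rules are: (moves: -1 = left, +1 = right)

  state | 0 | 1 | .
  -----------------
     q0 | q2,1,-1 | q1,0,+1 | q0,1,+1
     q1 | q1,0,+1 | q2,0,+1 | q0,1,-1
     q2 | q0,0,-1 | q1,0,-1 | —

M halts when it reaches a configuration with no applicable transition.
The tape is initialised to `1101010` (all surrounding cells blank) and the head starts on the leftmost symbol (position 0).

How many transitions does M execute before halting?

state=q0 head=0 tape=....[1]101010   (q0,1)→(q1,0,+1)
state=q1 head=1 tape=....0[1]01010   (q1,1)→(q2,0,+1)
state=q2 head=2 tape=....00[0]1010   (q2,0)→(q0,0,-1)
state=q0 head=1 tape=....0[0]01010   (q0,0)→(q2,1,-1)
state=q2 head=0 tape=....[0]101010   (q2,0)→(q0,0,-1)
state=q0 head=-1 tape=...[.]0101010   (q0,.)→(q0,1,+1)
state=q0 head=0 tape=...1[0]101010   (q0,0)→(q2,1,-1)
state=q2 head=-1 tape=...[1]1101010   (q2,1)→(q1,0,-1)
state=q1 head=-2 tape=..[.]01101010   (q1,.)→(q0,1,-1)
state=q0 head=-3 tape=.[.]101101010   (q0,.)→(q0,1,+1)
state=q0 head=-2 tape=.1[1]01101010   (q0,1)→(q1,0,+1)
state=q1 head=-1 tape=.10[0]1101010   (q1,0)→(q1,0,+1)
state=q1 head=0 tape=.100[1]101010   (q1,1)→(q2,0,+1)
state=q2 head=1 tape=.1000[1]01010   (q2,1)→(q1,0,-1)
state=q1 head=0 tape=.100[0]001010   (q1,0)→(q1,0,+1)
state=q1 head=1 tape=.1000[0]01010   (q1,0)→(q1,0,+1)
state=q1 head=2 tape=.10000[0]1010   (q1,0)→(q1,0,+1)
state=q1 head=3 tape=.100000[1]010   (q1,1)→(q2,0,+1)
state=q2 head=4 tape=.1000000[0]10   (q2,0)→(q0,0,-1)
state=q0 head=3 tape=.100000[0]010   (q0,0)→(q2,1,-1)
state=q2 head=2 tape=.10000[0]1010   (q2,0)→(q0,0,-1)
state=q0 head=1 tape=.1000[0]01010   (q0,0)→(q2,1,-1)
state=q2 head=0 tape=.100[0]101010   (q2,0)→(q0,0,-1)
state=q0 head=-1 tape=.10[0]0101010   (q0,0)→(q2,1,-1)
state=q2 head=-2 tape=.1[0]10101010   (q2,0)→(q0,0,-1)
state=q0 head=-3 tape=.[1]010101010   (q0,1)→(q1,0,+1)
state=q1 head=-2 tape=.0[0]10101010   (q1,0)→(q1,0,+1)
state=q1 head=-1 tape=.00[1]0101010   (q1,1)→(q2,0,+1)
state=q2 head=0 tape=.000[0]101010   (q2,0)→(q0,0,-1)
state=q0 head=-1 tape=.00[0]0101010   (q0,0)→(q2,1,-1)
state=q2 head=-2 tape=.0[0]10101010   (q2,0)→(q0,0,-1)
state=q0 head=-3 tape=.[0]010101010   (q0,0)→(q2,1,-1)
state=q2 head=-4 tape=[.]1010101010
M halts after 32 transitions.

32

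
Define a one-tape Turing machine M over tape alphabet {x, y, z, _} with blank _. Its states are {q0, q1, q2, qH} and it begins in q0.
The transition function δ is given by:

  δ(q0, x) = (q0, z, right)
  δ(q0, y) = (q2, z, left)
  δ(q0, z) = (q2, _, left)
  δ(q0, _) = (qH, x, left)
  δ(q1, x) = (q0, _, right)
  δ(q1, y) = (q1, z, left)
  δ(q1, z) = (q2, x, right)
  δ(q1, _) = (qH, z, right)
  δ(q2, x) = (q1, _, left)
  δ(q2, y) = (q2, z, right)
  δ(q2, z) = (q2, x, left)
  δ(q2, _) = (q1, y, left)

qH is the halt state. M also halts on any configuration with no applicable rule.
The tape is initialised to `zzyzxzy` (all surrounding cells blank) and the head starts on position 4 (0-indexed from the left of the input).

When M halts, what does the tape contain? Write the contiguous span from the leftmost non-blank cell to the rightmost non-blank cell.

zyzxxx_y

state=q0 head=4 tape=_zzyz[x]zy   (q0,x)→(q0,z,right)
state=q0 head=5 tape=_zzyzz[z]y   (q0,z)→(q2,_,left)
state=q2 head=4 tape=_zzyz[z]_y   (q2,z)→(q2,x,left)
state=q2 head=3 tape=_zzy[z]x_y   (q2,z)→(q2,x,left)
state=q2 head=2 tape=_zz[y]xx_y   (q2,y)→(q2,z,right)
state=q2 head=3 tape=_zzz[x]x_y   (q2,x)→(q1,_,left)
state=q1 head=2 tape=_zz[z]_x_y   (q1,z)→(q2,x,right)
state=q2 head=3 tape=_zzx[_]x_y   (q2,_)→(q1,y,left)
state=q1 head=2 tape=_zz[x]yx_y   (q1,x)→(q0,_,right)
state=q0 head=3 tape=_zz_[y]x_y   (q0,y)→(q2,z,left)
state=q2 head=2 tape=_zz[_]zx_y   (q2,_)→(q1,y,left)
state=q1 head=1 tape=_z[z]yzx_y   (q1,z)→(q2,x,right)
state=q2 head=2 tape=_zx[y]zx_y   (q2,y)→(q2,z,right)
state=q2 head=3 tape=_zxz[z]x_y   (q2,z)→(q2,x,left)
state=q2 head=2 tape=_zx[z]xx_y   (q2,z)→(q2,x,left)
state=q2 head=1 tape=_z[x]xxx_y   (q2,x)→(q1,_,left)
state=q1 head=0 tape=_[z]_xxx_y   (q1,z)→(q2,x,right)
state=q2 head=1 tape=_x[_]xxx_y   (q2,_)→(q1,y,left)
state=q1 head=0 tape=_[x]yxxx_y   (q1,x)→(q0,_,right)
state=q0 head=1 tape=__[y]xxx_y   (q0,y)→(q2,z,left)
state=q2 head=0 tape=_[_]zxxx_y   (q2,_)→(q1,y,left)
state=q1 head=-1 tape=[_]yzxxx_y   (q1,_)→(qH,z,right)
state=qH head=0 tape=z[y]zxxx_y
The non-blank tape span at halt is zyzxxx_y.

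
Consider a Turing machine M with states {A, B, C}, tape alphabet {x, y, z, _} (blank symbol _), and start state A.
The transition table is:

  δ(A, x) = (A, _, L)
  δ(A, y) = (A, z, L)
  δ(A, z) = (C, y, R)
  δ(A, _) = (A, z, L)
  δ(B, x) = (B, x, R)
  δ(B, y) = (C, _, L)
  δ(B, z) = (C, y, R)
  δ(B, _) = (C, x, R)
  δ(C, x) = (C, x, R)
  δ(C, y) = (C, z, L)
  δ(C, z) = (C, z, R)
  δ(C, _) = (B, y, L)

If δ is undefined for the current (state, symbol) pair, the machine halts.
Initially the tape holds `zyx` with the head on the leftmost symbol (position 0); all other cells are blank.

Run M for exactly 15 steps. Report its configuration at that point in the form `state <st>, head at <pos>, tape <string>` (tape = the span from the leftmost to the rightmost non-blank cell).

state C, head at 3, tape xzzzx

A | __[z]yx_   read z → write y, move R, go to C
C | __y[y]x_   read y → write z, move L, go to C
C | __[y]zx_   read y → write z, move L, go to C
C | _[_]zzx_   read _ → write y, move L, go to B
B | [_]yzzx_   read _ → write x, move R, go to C
C | x[y]zzx_   read y → write z, move L, go to C
C | [x]zzzx_   read x → write x, move R, go to C
C | x[z]zzx_   read z → write z, move R, go to C
C | xz[z]zx_   read z → write z, move R, go to C
C | xzz[z]x_   read z → write z, move R, go to C
C | xzzz[x]_   read x → write x, move R, go to C
C | xzzzx[_]   read _ → write y, move L, go to B
B | xzzz[x]y   read x → write x, move R, go to B
B | xzzzx[y]   read y → write _, move L, go to C
C | xzzz[x]_   read x → write x, move R, go to C
C | xzzzx[_]
After 15 steps: state C, head at 3, tape xzzzx.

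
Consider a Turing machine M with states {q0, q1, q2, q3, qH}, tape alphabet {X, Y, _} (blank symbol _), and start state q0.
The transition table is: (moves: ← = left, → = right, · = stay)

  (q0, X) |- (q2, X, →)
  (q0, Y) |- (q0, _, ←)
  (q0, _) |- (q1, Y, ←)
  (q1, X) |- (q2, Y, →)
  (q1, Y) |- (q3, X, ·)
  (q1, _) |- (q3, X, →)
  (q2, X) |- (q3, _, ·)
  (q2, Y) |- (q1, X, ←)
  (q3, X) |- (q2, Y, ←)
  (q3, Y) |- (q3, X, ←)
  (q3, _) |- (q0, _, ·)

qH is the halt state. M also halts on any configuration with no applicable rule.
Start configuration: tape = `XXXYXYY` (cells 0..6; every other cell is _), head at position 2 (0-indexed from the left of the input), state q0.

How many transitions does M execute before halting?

15

q0 | _XX[X]YXYY   read X → write X, move →, go to q2
q2 | _XXX[Y]XYY   read Y → write X, move ←, go to q1
q1 | _XX[X]XXYY   read X → write Y, move →, go to q2
q2 | _XXY[X]XYY   read X → write _, move ·, go to q3
q3 | _XXY[_]XYY   read _ → write _, move ·, go to q0
q0 | _XXY[_]XYY   read _ → write Y, move ←, go to q1
q1 | _XX[Y]YXYY   read Y → write X, move ·, go to q3
q3 | _XX[X]YXYY   read X → write Y, move ←, go to q2
q2 | _X[X]YYXYY   read X → write _, move ·, go to q3
q3 | _X[_]YYXYY   read _ → write _, move ·, go to q0
q0 | _X[_]YYXYY   read _ → write Y, move ←, go to q1
q1 | _[X]YYYXYY   read X → write Y, move →, go to q2
q2 | _Y[Y]YYXYY   read Y → write X, move ←, go to q1
q1 | _[Y]XYYXYY   read Y → write X, move ·, go to q3
q3 | _[X]XYYXYY   read X → write Y, move ←, go to q2
q2 | [_]YXYYXYY
M halts after 15 transitions.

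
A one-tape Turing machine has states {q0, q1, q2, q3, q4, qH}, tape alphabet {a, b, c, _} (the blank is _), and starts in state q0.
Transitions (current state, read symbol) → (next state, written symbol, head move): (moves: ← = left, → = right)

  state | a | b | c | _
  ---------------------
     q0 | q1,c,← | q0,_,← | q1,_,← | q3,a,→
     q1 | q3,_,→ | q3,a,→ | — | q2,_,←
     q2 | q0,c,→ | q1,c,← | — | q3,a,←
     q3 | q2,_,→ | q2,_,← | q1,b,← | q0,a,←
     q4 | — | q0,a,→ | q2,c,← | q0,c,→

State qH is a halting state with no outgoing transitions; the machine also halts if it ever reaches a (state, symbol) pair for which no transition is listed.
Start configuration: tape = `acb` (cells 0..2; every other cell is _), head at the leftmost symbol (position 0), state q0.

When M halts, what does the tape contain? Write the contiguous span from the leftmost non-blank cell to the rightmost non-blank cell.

state=q0 head=0 tape=____[a]cb   (q0,a)→(q1,c,←)
state=q1 head=-1 tape=___[_]ccb   (q1,_)→(q2,_,←)
state=q2 head=-2 tape=__[_]_ccb   (q2,_)→(q3,a,←)
state=q3 head=-3 tape=_[_]a_ccb   (q3,_)→(q0,a,←)
state=q0 head=-4 tape=[_]aa_ccb   (q0,_)→(q3,a,→)
state=q3 head=-3 tape=a[a]a_ccb   (q3,a)→(q2,_,→)
state=q2 head=-2 tape=a_[a]_ccb   (q2,a)→(q0,c,→)
state=q0 head=-1 tape=a_c[_]ccb   (q0,_)→(q3,a,→)
state=q3 head=0 tape=a_ca[c]cb   (q3,c)→(q1,b,←)
state=q1 head=-1 tape=a_c[a]bcb   (q1,a)→(q3,_,→)
state=q3 head=0 tape=a_c_[b]cb   (q3,b)→(q2,_,←)
state=q2 head=-1 tape=a_c[_]_cb   (q2,_)→(q3,a,←)
state=q3 head=-2 tape=a_[c]a_cb   (q3,c)→(q1,b,←)
state=q1 head=-3 tape=a[_]ba_cb   (q1,_)→(q2,_,←)
state=q2 head=-4 tape=[a]_ba_cb   (q2,a)→(q0,c,→)
state=q0 head=-3 tape=c[_]ba_cb   (q0,_)→(q3,a,→)
state=q3 head=-2 tape=ca[b]a_cb   (q3,b)→(q2,_,←)
state=q2 head=-3 tape=c[a]_a_cb   (q2,a)→(q0,c,→)
state=q0 head=-2 tape=cc[_]a_cb   (q0,_)→(q3,a,→)
state=q3 head=-1 tape=cca[a]_cb   (q3,a)→(q2,_,→)
state=q2 head=0 tape=cca_[_]cb   (q2,_)→(q3,a,←)
state=q3 head=-1 tape=cca[_]acb   (q3,_)→(q0,a,←)
state=q0 head=-2 tape=cc[a]aacb   (q0,a)→(q1,c,←)
state=q1 head=-3 tape=c[c]caacb
The non-blank tape span at halt is cccaacb.

cccaacb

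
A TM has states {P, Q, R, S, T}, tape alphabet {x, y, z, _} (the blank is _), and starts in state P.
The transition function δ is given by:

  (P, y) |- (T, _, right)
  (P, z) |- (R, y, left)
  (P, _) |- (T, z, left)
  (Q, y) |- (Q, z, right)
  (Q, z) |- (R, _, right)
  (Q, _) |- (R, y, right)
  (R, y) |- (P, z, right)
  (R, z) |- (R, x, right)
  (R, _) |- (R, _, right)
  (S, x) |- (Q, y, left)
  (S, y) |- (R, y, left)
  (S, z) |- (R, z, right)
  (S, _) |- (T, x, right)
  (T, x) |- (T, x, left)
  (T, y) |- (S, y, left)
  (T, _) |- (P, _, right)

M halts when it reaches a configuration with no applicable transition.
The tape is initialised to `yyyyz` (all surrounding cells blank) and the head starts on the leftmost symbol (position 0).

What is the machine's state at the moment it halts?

T

state=P head=0 tape=_[y]yyyz   (P,y)→(T,_,right)
state=T head=1 tape=__[y]yyz   (T,y)→(S,y,left)
state=S head=0 tape=_[_]yyyz   (S,_)→(T,x,right)
state=T head=1 tape=_x[y]yyz   (T,y)→(S,y,left)
state=S head=0 tape=_[x]yyyz   (S,x)→(Q,y,left)
state=Q head=-1 tape=[_]yyyyz   (Q,_)→(R,y,right)
state=R head=0 tape=y[y]yyyz   (R,y)→(P,z,right)
state=P head=1 tape=yz[y]yyz   (P,y)→(T,_,right)
state=T head=2 tape=yz_[y]yz   (T,y)→(S,y,left)
state=S head=1 tape=yz[_]yyz   (S,_)→(T,x,right)
state=T head=2 tape=yzx[y]yz   (T,y)→(S,y,left)
state=S head=1 tape=yz[x]yyz   (S,x)→(Q,y,left)
state=Q head=0 tape=y[z]yyyz   (Q,z)→(R,_,right)
state=R head=1 tape=y_[y]yyz   (R,y)→(P,z,right)
state=P head=2 tape=y_z[y]yz   (P,y)→(T,_,right)
state=T head=3 tape=y_z_[y]z   (T,y)→(S,y,left)
state=S head=2 tape=y_z[_]yz   (S,_)→(T,x,right)
state=T head=3 tape=y_zx[y]z   (T,y)→(S,y,left)
state=S head=2 tape=y_z[x]yz   (S,x)→(Q,y,left)
state=Q head=1 tape=y_[z]yyz   (Q,z)→(R,_,right)
state=R head=2 tape=y__[y]yz   (R,y)→(P,z,right)
state=P head=3 tape=y__z[y]z   (P,y)→(T,_,right)
state=T head=4 tape=y__z_[z]
No transition is defined for (T, z); M halts in state T.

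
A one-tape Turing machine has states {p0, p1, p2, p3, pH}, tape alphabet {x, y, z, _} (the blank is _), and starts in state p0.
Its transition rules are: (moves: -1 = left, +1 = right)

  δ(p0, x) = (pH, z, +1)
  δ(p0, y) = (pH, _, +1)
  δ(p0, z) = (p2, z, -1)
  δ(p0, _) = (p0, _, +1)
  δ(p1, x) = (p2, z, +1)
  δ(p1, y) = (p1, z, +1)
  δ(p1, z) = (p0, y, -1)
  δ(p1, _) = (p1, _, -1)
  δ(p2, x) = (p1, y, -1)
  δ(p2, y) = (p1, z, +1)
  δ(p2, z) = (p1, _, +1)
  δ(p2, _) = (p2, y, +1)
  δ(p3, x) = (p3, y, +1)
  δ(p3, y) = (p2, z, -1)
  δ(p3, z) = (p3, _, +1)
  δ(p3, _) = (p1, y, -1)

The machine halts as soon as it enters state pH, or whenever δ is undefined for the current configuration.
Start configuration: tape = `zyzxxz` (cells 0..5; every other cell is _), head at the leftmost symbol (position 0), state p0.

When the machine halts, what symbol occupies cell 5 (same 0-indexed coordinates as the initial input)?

y

state=p0 head=0 tape=_[z]yzxxz   (p0,z)→(p2,z,-1)
state=p2 head=-1 tape=[_]zyzxxz   (p2,_)→(p2,y,+1)
state=p2 head=0 tape=y[z]yzxxz   (p2,z)→(p1,_,+1)
state=p1 head=1 tape=y_[y]zxxz   (p1,y)→(p1,z,+1)
state=p1 head=2 tape=y_z[z]xxz   (p1,z)→(p0,y,-1)
state=p0 head=1 tape=y_[z]yxxz   (p0,z)→(p2,z,-1)
state=p2 head=0 tape=y[_]zyxxz   (p2,_)→(p2,y,+1)
state=p2 head=1 tape=yy[z]yxxz   (p2,z)→(p1,_,+1)
state=p1 head=2 tape=yy_[y]xxz   (p1,y)→(p1,z,+1)
state=p1 head=3 tape=yy_z[x]xz   (p1,x)→(p2,z,+1)
state=p2 head=4 tape=yy_zz[x]z   (p2,x)→(p1,y,-1)
state=p1 head=3 tape=yy_z[z]yz   (p1,z)→(p0,y,-1)
state=p0 head=2 tape=yy_[z]yyz   (p0,z)→(p2,z,-1)
state=p2 head=1 tape=yy[_]zyyz   (p2,_)→(p2,y,+1)
state=p2 head=2 tape=yyy[z]yyz   (p2,z)→(p1,_,+1)
state=p1 head=3 tape=yyy_[y]yz   (p1,y)→(p1,z,+1)
state=p1 head=4 tape=yyy_z[y]z   (p1,y)→(p1,z,+1)
state=p1 head=5 tape=yyy_zz[z]   (p1,z)→(p0,y,-1)
state=p0 head=4 tape=yyy_z[z]y   (p0,z)→(p2,z,-1)
state=p2 head=3 tape=yyy_[z]zy   (p2,z)→(p1,_,+1)
state=p1 head=4 tape=yyy__[z]y   (p1,z)→(p0,y,-1)
state=p0 head=3 tape=yyy_[_]yy   (p0,_)→(p0,_,+1)
state=p0 head=4 tape=yyy__[y]y   (p0,y)→(pH,_,+1)
state=pH head=5 tape=yyy___[y]
Cell 5 holds y when M halts.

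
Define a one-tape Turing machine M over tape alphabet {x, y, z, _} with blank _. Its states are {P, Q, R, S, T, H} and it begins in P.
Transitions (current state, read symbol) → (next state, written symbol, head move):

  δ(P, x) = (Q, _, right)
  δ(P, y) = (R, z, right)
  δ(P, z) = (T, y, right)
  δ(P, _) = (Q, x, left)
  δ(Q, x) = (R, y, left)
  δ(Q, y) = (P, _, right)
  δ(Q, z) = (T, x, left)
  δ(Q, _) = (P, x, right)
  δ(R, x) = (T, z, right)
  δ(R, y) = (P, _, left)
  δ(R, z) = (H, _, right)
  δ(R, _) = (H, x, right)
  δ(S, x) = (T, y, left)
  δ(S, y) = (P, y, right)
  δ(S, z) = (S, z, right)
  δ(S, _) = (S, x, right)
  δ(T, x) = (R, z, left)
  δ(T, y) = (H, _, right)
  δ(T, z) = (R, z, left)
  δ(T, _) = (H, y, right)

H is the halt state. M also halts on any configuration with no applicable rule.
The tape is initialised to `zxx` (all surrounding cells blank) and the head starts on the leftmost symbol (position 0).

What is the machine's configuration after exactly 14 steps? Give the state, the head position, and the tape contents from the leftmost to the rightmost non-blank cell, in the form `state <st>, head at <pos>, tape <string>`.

state H, head at 4, tape x__xyy

state=P head=0 tape=__[z]xx__   (P,z)→(T,y,right)
state=T head=1 tape=__y[x]x__   (T,x)→(R,z,left)
state=R head=0 tape=__[y]zx__   (R,y)→(P,_,left)
state=P head=-1 tape=_[_]_zx__   (P,_)→(Q,x,left)
state=Q head=-2 tape=[_]x_zx__   (Q,_)→(P,x,right)
state=P head=-1 tape=x[x]_zx__   (P,x)→(Q,_,right)
state=Q head=0 tape=x_[_]zx__   (Q,_)→(P,x,right)
state=P head=1 tape=x_x[z]x__   (P,z)→(T,y,right)
state=T head=2 tape=x_xy[x]__   (T,x)→(R,z,left)
state=R head=1 tape=x_x[y]z__   (R,y)→(P,_,left)
state=P head=0 tape=x_[x]_z__   (P,x)→(Q,_,right)
state=Q head=1 tape=x__[_]z__   (Q,_)→(P,x,right)
state=P head=2 tape=x__x[z]__   (P,z)→(T,y,right)
state=T head=3 tape=x__xy[_]_   (T,_)→(H,y,right)
state=H head=4 tape=x__xyy[_]
After 14 steps: state H, head at 4, tape x__xyy.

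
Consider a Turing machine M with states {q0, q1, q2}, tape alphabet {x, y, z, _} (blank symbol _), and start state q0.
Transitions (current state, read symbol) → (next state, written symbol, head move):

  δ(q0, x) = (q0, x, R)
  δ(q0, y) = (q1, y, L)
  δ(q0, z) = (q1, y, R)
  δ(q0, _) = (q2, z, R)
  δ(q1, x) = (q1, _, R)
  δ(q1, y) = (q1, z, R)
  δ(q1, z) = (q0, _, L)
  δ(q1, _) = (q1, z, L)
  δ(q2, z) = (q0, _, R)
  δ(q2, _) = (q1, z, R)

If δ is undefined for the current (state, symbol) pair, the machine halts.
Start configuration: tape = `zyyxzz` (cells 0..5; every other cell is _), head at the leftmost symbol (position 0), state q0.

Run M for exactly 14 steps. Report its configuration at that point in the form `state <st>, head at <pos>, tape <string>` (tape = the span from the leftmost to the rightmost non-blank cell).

q0 | [z]yyxzz   read z → write y, move R, go to q1
q1 | y[y]yxzz   read y → write z, move R, go to q1
q1 | yz[y]xzz   read y → write z, move R, go to q1
q1 | yzz[x]zz   read x → write _, move R, go to q1
q1 | yzz_[z]z   read z → write _, move L, go to q0
q0 | yzz[_]_z   read _ → write z, move R, go to q2
q2 | yzzz[_]z   read _ → write z, move R, go to q1
q1 | yzzzz[z]   read z → write _, move L, go to q0
q0 | yzzz[z]_   read z → write y, move R, go to q1
q1 | yzzzy[_]   read _ → write z, move L, go to q1
q1 | yzzz[y]z   read y → write z, move R, go to q1
q1 | yzzzz[z]   read z → write _, move L, go to q0
q0 | yzzz[z]_   read z → write y, move R, go to q1
q1 | yzzzy[_]   read _ → write z, move L, go to q1
q1 | yzzz[y]z
After 14 steps: state q1, head at 4, tape yzzzyz.

state q1, head at 4, tape yzzzyz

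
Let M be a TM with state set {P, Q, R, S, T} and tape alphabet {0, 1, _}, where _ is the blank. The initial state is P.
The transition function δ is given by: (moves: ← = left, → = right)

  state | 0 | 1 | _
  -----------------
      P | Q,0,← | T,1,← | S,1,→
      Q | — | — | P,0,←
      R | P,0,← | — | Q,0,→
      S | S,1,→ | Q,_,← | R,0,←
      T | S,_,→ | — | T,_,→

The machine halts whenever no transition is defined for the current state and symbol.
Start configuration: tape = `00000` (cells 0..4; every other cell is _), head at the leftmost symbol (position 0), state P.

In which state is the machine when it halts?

P | __[0]0000_   read 0 → write 0, move ←, go to Q
Q | _[_]00000_   read _ → write 0, move ←, go to P
P | [_]000000_   read _ → write 1, move →, go to S
S | 1[0]00000_   read 0 → write 1, move →, go to S
S | 11[0]0000_   read 0 → write 1, move →, go to S
S | 111[0]000_   read 0 → write 1, move →, go to S
S | 1111[0]00_   read 0 → write 1, move →, go to S
S | 11111[0]0_   read 0 → write 1, move →, go to S
S | 111111[0]_   read 0 → write 1, move →, go to S
S | 1111111[_]   read _ → write 0, move ←, go to R
R | 111111[1]0
No transition is defined for (R, 1); M halts in state R.

R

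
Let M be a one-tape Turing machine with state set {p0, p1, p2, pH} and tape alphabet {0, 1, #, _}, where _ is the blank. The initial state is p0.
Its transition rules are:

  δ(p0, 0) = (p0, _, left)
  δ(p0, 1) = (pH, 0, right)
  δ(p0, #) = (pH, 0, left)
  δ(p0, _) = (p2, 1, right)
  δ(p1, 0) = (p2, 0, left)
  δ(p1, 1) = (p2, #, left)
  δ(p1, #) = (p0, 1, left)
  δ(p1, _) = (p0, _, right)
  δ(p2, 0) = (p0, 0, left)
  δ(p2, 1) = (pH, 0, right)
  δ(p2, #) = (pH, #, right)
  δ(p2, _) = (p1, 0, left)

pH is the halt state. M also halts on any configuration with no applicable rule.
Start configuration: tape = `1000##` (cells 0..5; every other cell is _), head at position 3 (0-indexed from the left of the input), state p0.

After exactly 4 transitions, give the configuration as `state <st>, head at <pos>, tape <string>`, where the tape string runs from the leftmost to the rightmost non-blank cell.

p0 | 100[0]##   read 0 → write _, move left, go to p0
p0 | 10[0]_##   read 0 → write _, move left, go to p0
p0 | 1[0]__##   read 0 → write _, move left, go to p0
p0 | [1]___##   read 1 → write 0, move right, go to pH
pH | 0[_]__##
After 4 steps: state pH, head at 1, tape 0___##.

state pH, head at 1, tape 0___##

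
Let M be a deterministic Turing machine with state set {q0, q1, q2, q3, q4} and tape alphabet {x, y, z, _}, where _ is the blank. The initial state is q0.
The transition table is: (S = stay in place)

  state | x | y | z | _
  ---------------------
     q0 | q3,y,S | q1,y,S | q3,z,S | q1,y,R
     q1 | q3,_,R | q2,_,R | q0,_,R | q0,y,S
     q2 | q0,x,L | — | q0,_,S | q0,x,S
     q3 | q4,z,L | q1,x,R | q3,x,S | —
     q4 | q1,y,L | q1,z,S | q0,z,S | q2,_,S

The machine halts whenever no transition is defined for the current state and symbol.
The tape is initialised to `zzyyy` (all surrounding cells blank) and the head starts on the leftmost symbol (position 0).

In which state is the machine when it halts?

q2

q0 | _[z]zyyy   read z → write z, move S, go to q3
q3 | _[z]zyyy   read z → write x, move S, go to q3
q3 | _[x]zyyy   read x → write z, move L, go to q4
q4 | [_]zzyyy   read _ → write _, move S, go to q2
q2 | [_]zzyyy   read _ → write x, move S, go to q0
q0 | [x]zzyyy   read x → write y, move S, go to q3
q3 | [y]zzyyy   read y → write x, move R, go to q1
q1 | x[z]zyyy   read z → write _, move R, go to q0
q0 | x_[z]yyy   read z → write z, move S, go to q3
q3 | x_[z]yyy   read z → write x, move S, go to q3
q3 | x_[x]yyy   read x → write z, move L, go to q4
q4 | x[_]zyyy   read _ → write _, move S, go to q2
q2 | x[_]zyyy   read _ → write x, move S, go to q0
q0 | x[x]zyyy   read x → write y, move S, go to q3
q3 | x[y]zyyy   read y → write x, move R, go to q1
q1 | xx[z]yyy   read z → write _, move R, go to q0
q0 | xx_[y]yy   read y → write y, move S, go to q1
q1 | xx_[y]yy   read y → write _, move R, go to q2
q2 | xx__[y]y
No transition is defined for (q2, y); M halts in state q2.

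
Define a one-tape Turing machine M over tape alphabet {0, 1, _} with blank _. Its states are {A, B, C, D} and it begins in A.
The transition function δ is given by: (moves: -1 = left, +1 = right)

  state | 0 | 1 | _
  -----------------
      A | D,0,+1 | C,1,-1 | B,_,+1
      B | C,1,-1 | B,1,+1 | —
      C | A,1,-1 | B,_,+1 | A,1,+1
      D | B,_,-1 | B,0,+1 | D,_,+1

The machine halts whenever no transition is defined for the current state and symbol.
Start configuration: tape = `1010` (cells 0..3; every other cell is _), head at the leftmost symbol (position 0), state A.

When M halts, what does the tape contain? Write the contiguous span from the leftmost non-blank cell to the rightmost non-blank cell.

A | _[1]010_   read 1 → write 1, move -1, go to C
C | [_]1010_   read _ → write 1, move +1, go to A
A | 1[1]010_   read 1 → write 1, move -1, go to C
C | [1]1010_   read 1 → write _, move +1, go to B
B | _[1]010_   read 1 → write 1, move +1, go to B
B | _1[0]10_   read 0 → write 1, move -1, go to C
C | _[1]110_   read 1 → write _, move +1, go to B
B | __[1]10_   read 1 → write 1, move +1, go to B
B | __1[1]0_   read 1 → write 1, move +1, go to B
B | __11[0]_   read 0 → write 1, move -1, go to C
C | __1[1]1_   read 1 → write _, move +1, go to B
B | __1_[1]_   read 1 → write 1, move +1, go to B
B | __1_1[_]
The non-blank tape span at halt is 1_1.

1_1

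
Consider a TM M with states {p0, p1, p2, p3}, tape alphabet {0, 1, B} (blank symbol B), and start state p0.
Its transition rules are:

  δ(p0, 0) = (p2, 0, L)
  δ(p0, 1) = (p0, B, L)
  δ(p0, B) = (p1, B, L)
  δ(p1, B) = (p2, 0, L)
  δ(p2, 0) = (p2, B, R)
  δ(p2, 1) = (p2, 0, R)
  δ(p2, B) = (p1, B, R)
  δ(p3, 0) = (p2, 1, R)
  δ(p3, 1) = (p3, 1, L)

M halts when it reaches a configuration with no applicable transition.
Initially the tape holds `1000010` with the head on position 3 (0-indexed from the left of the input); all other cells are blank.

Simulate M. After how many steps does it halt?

state=p0 head=3 tape=100[0]010BB   (p0,0)→(p2,0,L)
state=p2 head=2 tape=10[0]0010BB   (p2,0)→(p2,B,R)
state=p2 head=3 tape=10B[0]010BB   (p2,0)→(p2,B,R)
state=p2 head=4 tape=10BB[0]10BB   (p2,0)→(p2,B,R)
state=p2 head=5 tape=10BBB[1]0BB   (p2,1)→(p2,0,R)
state=p2 head=6 tape=10BBB0[0]BB   (p2,0)→(p2,B,R)
state=p2 head=7 tape=10BBB0B[B]B   (p2,B)→(p1,B,R)
state=p1 head=8 tape=10BBB0BB[B]   (p1,B)→(p2,0,L)
state=p2 head=7 tape=10BBB0B[B]0   (p2,B)→(p1,B,R)
state=p1 head=8 tape=10BBB0BB[0]
M halts after 9 transitions.

9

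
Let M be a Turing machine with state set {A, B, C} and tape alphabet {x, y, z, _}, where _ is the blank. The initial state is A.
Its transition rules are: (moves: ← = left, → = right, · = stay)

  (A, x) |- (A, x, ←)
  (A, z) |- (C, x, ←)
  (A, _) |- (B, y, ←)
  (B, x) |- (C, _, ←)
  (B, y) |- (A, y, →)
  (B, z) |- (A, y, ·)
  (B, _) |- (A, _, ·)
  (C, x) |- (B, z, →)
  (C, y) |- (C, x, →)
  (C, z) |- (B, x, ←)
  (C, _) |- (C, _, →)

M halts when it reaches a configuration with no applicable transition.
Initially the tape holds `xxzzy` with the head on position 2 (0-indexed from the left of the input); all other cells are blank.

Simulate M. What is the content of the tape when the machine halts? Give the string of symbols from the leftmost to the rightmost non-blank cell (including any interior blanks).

yyzy

state=A head=2 tape=_xx[z]zy   (A,z)→(C,x,←)
state=C head=1 tape=_x[x]xzy   (C,x)→(B,z,→)
state=B head=2 tape=_xz[x]zy   (B,x)→(C,_,←)
state=C head=1 tape=_x[z]_zy   (C,z)→(B,x,←)
state=B head=0 tape=_[x]x_zy   (B,x)→(C,_,←)
state=C head=-1 tape=[_]_x_zy   (C,_)→(C,_,→)
state=C head=0 tape=_[_]x_zy   (C,_)→(C,_,→)
state=C head=1 tape=__[x]_zy   (C,x)→(B,z,→)
state=B head=2 tape=__z[_]zy   (B,_)→(A,_,·)
state=A head=2 tape=__z[_]zy   (A,_)→(B,y,←)
state=B head=1 tape=__[z]yzy   (B,z)→(A,y,·)
state=A head=1 tape=__[y]yzy
The non-blank tape span at halt is yyzy.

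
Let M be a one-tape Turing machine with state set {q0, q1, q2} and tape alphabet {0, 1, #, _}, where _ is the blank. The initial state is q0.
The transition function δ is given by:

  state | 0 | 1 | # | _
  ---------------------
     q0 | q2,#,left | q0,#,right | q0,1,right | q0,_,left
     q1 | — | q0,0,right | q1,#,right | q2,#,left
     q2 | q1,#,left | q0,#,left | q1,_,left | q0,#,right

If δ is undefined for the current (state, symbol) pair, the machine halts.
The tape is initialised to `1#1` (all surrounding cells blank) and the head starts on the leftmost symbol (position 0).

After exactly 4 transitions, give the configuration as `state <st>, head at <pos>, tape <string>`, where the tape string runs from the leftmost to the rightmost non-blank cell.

state q0, head at 2, tape #1#

q0 | [1]#1_   read 1 → write #, move right, go to q0
q0 | #[#]1_   read # → write 1, move right, go to q0
q0 | #1[1]_   read 1 → write #, move right, go to q0
q0 | #1#[_]   read _ → write _, move left, go to q0
q0 | #1[#]_
After 4 steps: state q0, head at 2, tape #1#.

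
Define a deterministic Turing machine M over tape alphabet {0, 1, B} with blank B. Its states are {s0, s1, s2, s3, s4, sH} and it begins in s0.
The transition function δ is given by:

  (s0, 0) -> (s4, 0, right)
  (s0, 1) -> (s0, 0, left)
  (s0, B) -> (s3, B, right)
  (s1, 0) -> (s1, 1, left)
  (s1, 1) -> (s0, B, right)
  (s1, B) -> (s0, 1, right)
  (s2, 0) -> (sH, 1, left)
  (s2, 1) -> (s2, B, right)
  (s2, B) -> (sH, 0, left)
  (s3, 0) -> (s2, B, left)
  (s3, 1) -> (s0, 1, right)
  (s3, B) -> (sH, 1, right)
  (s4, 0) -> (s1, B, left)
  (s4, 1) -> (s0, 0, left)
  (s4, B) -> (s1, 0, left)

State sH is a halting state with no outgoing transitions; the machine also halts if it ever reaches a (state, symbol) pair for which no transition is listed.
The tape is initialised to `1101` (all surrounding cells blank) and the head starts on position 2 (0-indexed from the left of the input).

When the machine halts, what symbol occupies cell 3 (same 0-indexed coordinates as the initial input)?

B

state=s0 head=2 tape=11[0]1   (s0,0)→(s4,0,right)
state=s4 head=3 tape=110[1]   (s4,1)→(s0,0,left)
state=s0 head=2 tape=11[0]0   (s0,0)→(s4,0,right)
state=s4 head=3 tape=110[0]   (s4,0)→(s1,B,left)
state=s1 head=2 tape=11[0]B   (s1,0)→(s1,1,left)
state=s1 head=1 tape=1[1]1B   (s1,1)→(s0,B,right)
state=s0 head=2 tape=1B[1]B   (s0,1)→(s0,0,left)
state=s0 head=1 tape=1[B]0B   (s0,B)→(s3,B,right)
state=s3 head=2 tape=1B[0]B   (s3,0)→(s2,B,left)
state=s2 head=1 tape=1[B]BB   (s2,B)→(sH,0,left)
state=sH head=0 tape=[1]0BB
Cell 3 holds B when M halts.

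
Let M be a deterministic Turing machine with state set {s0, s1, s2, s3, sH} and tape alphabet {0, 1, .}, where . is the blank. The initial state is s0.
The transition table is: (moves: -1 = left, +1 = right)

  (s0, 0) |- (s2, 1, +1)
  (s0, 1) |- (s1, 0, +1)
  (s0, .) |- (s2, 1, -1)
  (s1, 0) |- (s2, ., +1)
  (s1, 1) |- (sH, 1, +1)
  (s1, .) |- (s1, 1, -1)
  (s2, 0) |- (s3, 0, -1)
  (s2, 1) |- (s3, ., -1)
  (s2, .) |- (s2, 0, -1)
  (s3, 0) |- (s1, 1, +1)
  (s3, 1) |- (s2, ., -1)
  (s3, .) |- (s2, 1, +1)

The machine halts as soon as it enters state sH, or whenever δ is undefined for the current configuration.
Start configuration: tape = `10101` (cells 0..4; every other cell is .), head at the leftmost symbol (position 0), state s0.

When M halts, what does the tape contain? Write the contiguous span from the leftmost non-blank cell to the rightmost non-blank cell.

11001

state=s0 head=0 tape=[1]0101   (s0,1)→(s1,0,+1)
state=s1 head=1 tape=0[0]101   (s1,0)→(s2,.,+1)
state=s2 head=2 tape=0.[1]01   (s2,1)→(s3,.,-1)
state=s3 head=1 tape=0[.].01   (s3,.)→(s2,1,+1)
state=s2 head=2 tape=01[.]01   (s2,.)→(s2,0,-1)
state=s2 head=1 tape=0[1]001   (s2,1)→(s3,.,-1)
state=s3 head=0 tape=[0].001   (s3,0)→(s1,1,+1)
state=s1 head=1 tape=1[.]001   (s1,.)→(s1,1,-1)
state=s1 head=0 tape=[1]1001   (s1,1)→(sH,1,+1)
state=sH head=1 tape=1[1]001
The non-blank tape span at halt is 11001.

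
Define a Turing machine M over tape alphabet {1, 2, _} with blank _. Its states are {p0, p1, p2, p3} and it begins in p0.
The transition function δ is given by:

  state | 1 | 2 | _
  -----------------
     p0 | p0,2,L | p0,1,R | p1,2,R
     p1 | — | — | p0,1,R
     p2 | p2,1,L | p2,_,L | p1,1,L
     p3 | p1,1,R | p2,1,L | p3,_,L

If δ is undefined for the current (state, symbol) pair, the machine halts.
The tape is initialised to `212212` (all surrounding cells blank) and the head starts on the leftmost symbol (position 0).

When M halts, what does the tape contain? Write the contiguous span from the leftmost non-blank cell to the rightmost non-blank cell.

state=p0 head=0 tape=_[2]12212   (p0,2)→(p0,1,R)
state=p0 head=1 tape=_1[1]2212   (p0,1)→(p0,2,L)
state=p0 head=0 tape=_[1]22212   (p0,1)→(p0,2,L)
state=p0 head=-1 tape=[_]222212   (p0,_)→(p1,2,R)
state=p1 head=0 tape=2[2]22212
The non-blank tape span at halt is 2222212.

2222212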